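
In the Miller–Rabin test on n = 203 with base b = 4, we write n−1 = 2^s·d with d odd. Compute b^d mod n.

203 − 1 = 202 = 2^1 · 101, so d = 101.
4^1 ≡ 4 (mod 203)
4^2 ≡ 4^2 = 16 ≡ 16 (mod 203)
4^4 ≡ 16^2 = 256 ≡ 53 (mod 203)
4^8 ≡ 53^2 = 2809 ≡ 170 (mod 203)
4^16 ≡ 170^2 = 28900 ≡ 74 (mod 203)
4^32 ≡ 74^2 = 5476 ≡ 198 (mod 203)
4^64 ≡ 198^2 = 39204 ≡ 25 (mod 203)
101 = 64 + 32 + 4 + 1 in binary powers of 2.
So 4^101 ≡ 25 · 198 · 53 · 4 ≡ 93 (mod 203).
Squaring chain: 93; never reaches −1, so base 4 is a Miller–Rabin witness that 203 is composite.

93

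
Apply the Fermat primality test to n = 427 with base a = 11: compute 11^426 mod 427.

365

11^1 ≡ 11 (mod 427)
11^2 ≡ 11^2 = 121 ≡ 121 (mod 427)
11^4 ≡ 121^2 = 14641 ≡ 123 (mod 427)
11^8 ≡ 123^2 = 15129 ≡ 184 (mod 427)
11^16 ≡ 184^2 = 33856 ≡ 123 (mod 427)
11^32 ≡ 123^2 = 15129 ≡ 184 (mod 427)
11^64 ≡ 184^2 = 33856 ≡ 123 (mod 427)
11^128 ≡ 123^2 = 15129 ≡ 184 (mod 427)
11^256 ≡ 184^2 = 33856 ≡ 123 (mod 427)
426 = 256 + 128 + 32 + 8 + 2 in binary powers of 2.
So 11^426 ≡ 123 · 184 · 184 · 184 · 121 ≡ 365 (mod 427).
Since 365 ≠ 1, base 11 is a Fermat witness: 427 is composite.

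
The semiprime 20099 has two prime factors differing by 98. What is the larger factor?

199

Since p = q + 98, we have 20099 = q(q + 98), so q² + 98q − 20099 = 0.
Discriminant: 98² + 4·20099 = 9604 + 80396 = 90000; √90000 = 300.
q = (−98 + 300)/2 = 101, and p = q + 98 = 199.
Check: 101 · 199 = 20099.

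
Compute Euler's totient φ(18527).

18240

Factor: 18527 = 97 · 191.
φ(18527) = (97−1) · (191−1) = 96 · 190 = 18240.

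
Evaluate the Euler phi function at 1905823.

1853280

Factor: 1905823 = 61 · 157 · 199.
φ(1905823) = (61−1) · (157−1) · (199−1) = 60 · 156 · 198 = 1853280.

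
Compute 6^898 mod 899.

645

6^1 ≡ 6 (mod 899)
6^2 ≡ 6^2 = 36 ≡ 36 (mod 899)
6^4 ≡ 36^2 = 1296 ≡ 397 (mod 899)
6^8 ≡ 397^2 = 157609 ≡ 284 (mod 899)
6^16 ≡ 284^2 = 80656 ≡ 645 (mod 899)
6^32 ≡ 645^2 = 416025 ≡ 687 (mod 899)
6^64 ≡ 687^2 = 471969 ≡ 893 (mod 899)
6^128 ≡ 893^2 = 797449 ≡ 36 (mod 899)
6^256 ≡ 36^2 = 1296 ≡ 397 (mod 899)
6^512 ≡ 397^2 = 157609 ≡ 284 (mod 899)
898 = 512 + 256 + 128 + 2 in binary powers of 2.
So 6^898 ≡ 284 · 397 · 36 · 36 ≡ 645 (mod 899).
Since 645 ≠ 1, base 6 is a Fermat witness: 899 is composite.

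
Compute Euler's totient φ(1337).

1140

Factor: 1337 = 7 · 191.
φ(1337) = (7−1) · (191−1) = 6 · 190 = 1140.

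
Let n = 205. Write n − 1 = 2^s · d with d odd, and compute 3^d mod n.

27

205 − 1 = 204 = 2^2 · 51, so d = 51.
3^1 ≡ 3 (mod 205)
3^2 ≡ 3^2 = 9 ≡ 9 (mod 205)
3^4 ≡ 9^2 = 81 ≡ 81 (mod 205)
3^8 ≡ 81^2 = 6561 ≡ 1 (mod 205)
3^16 ≡ 1^2 = 1 ≡ 1 (mod 205)
3^32 ≡ 1^2 = 1 ≡ 1 (mod 205)
51 = 32 + 16 + 2 + 1 in binary powers of 2.
So 3^51 ≡ 1 · 1 · 9 · 3 ≡ 27 (mod 205).
Squaring chain: 27 → 114; never reaches −1, so base 3 is a Miller–Rabin witness that 205 is composite.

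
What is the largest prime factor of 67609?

97

67609 = 17 · 3977
3977 = 41 · 97
97 is prime.
So 67609 = 17 · 41 · 97; the largest prime factor is 97.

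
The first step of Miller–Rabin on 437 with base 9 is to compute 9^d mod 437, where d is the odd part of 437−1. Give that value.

294

437 − 1 = 436 = 2^2 · 109, so d = 109.
9^1 ≡ 9 (mod 437)
9^2 ≡ 9^2 = 81 ≡ 81 (mod 437)
9^4 ≡ 81^2 = 6561 ≡ 6 (mod 437)
9^8 ≡ 6^2 = 36 ≡ 36 (mod 437)
9^16 ≡ 36^2 = 1296 ≡ 422 (mod 437)
9^32 ≡ 422^2 = 178084 ≡ 225 (mod 437)
9^64 ≡ 225^2 = 50625 ≡ 370 (mod 437)
109 = 64 + 32 + 8 + 4 + 1 in binary powers of 2.
So 9^109 ≡ 370 · 225 · 36 · 6 · 9 ≡ 294 (mod 437).
Squaring chain: 294 → 347; never reaches −1, so base 9 is a Miller–Rabin witness that 437 is composite.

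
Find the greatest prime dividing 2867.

2867 = 47 · 61
61 is prime.
So 2867 = 47 · 61; the largest prime factor is 61.

61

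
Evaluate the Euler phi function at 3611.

3432

Factor: 3611 = 23 · 157.
φ(3611) = (23−1) · (157−1) = 22 · 156 = 3432.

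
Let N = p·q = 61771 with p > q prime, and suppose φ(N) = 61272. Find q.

223

φ(n) = (p−1)(q−1) = n − (p+q) + 1, so p + q = 61771 − 61272 + 1 = 500.
p and q are the roots of t² − 500t + 61771 = 0.
Discriminant: 500² − 4·61771 = 250000 − 247084 = 2916; √2916 = 54.
q = (500 − 54)/2 = 223, p = (500 + 54)/2 = 277.
Check: 223 · 277 = 61771.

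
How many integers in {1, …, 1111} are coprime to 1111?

1000

Factor: 1111 = 11 · 101.
φ(1111) = (11−1) · (101−1) = 10 · 100 = 1000.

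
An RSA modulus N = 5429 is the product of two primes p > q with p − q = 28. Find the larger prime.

Since p = q + 28, we have 5429 = q(q + 28), so q² + 28q − 5429 = 0.
Discriminant: 28² + 4·5429 = 784 + 21716 = 22500; √22500 = 150.
q = (−28 + 150)/2 = 61, and p = q + 28 = 89.
Check: 61 · 89 = 5429.

89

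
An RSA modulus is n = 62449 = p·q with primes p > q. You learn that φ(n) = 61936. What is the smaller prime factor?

φ(n) = (p−1)(q−1) = n − (p+q) + 1, so p + q = 62449 − 61936 + 1 = 514.
p and q are the roots of t² − 514t + 62449 = 0.
Discriminant: 514² − 4·62449 = 264196 − 249796 = 14400; √14400 = 120.
q = (514 − 120)/2 = 197, p = (514 + 120)/2 = 317.
Check: 197 · 317 = 62449.

197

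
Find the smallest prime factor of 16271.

53

16271 is odd.
Digit sum 17, not divisible by 3.
Ends in 1: not divisible by 5.
7: 16271 = 7·2324 + 3
11: 16271 = 11·1479 + 2
13: 16271 = 13·1251 + 8
17: 16271 = 17·957 + 2
19: 16271 = 19·856 + 7
23: 16271 = 23·707 + 10
29: 16271 = 29·561 + 2
31: 16271 = 31·524 + 27
37: 16271 = 37·439 + 28
41: 16271 = 41·396 + 35
43: 16271 = 43·378 + 17
47: 16271 = 47·346 + 9
53: 16271 = 53·307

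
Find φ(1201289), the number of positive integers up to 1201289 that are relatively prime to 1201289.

1167696

Factor: 1201289 = 103 · 107 · 109.
φ(1201289) = (103−1) · (107−1) · (109−1) = 102 · 106 · 108 = 1167696.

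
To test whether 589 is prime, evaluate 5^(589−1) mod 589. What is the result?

5^1 ≡ 5 (mod 589)
5^2 ≡ 5^2 = 25 ≡ 25 (mod 589)
5^4 ≡ 25^2 = 625 ≡ 36 (mod 589)
5^8 ≡ 36^2 = 1296 ≡ 118 (mod 589)
5^16 ≡ 118^2 = 13924 ≡ 377 (mod 589)
5^32 ≡ 377^2 = 142129 ≡ 180 (mod 589)
5^64 ≡ 180^2 = 32400 ≡ 5 (mod 589)
5^128 ≡ 5^2 = 25 ≡ 25 (mod 589)
5^256 ≡ 25^2 = 625 ≡ 36 (mod 589)
5^512 ≡ 36^2 = 1296 ≡ 118 (mod 589)
588 = 512 + 64 + 8 + 4 in binary powers of 2.
So 5^588 ≡ 118 · 5 · 118 · 36 ≡ 125 (mod 589).
Since 125 ≠ 1, base 5 is a Fermat witness: 589 is composite.

125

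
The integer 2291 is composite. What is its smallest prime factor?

2291 is odd.
Digit sum 14, not divisible by 3.
Ends in 1: not divisible by 5.
7: 2291 = 7·327 + 2
11: 2291 = 11·208 + 3
13: 2291 = 13·176 + 3
17: 2291 = 17·134 + 13
19: 2291 = 19·120 + 11
23: 2291 = 23·99 + 14
29: 2291 = 29·79

29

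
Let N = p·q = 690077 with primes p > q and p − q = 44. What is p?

853

Since p = q + 44, we have 690077 = q(q + 44), so q² + 44q − 690077 = 0.
Discriminant: 44² + 4·690077 = 1936 + 2760308 = 2762244; √2762244 = 1662.
q = (−44 + 1662)/2 = 809, and p = q + 44 = 853.
Check: 809 · 853 = 690077.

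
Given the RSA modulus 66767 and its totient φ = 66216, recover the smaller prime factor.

179

φ(n) = (p−1)(q−1) = n − (p+q) + 1, so p + q = 66767 − 66216 + 1 = 552.
p and q are the roots of t² − 552t + 66767 = 0.
Discriminant: 552² − 4·66767 = 304704 − 267068 = 37636; √37636 = 194.
q = (552 − 194)/2 = 179, p = (552 + 194)/2 = 373.
Check: 179 · 373 = 66767.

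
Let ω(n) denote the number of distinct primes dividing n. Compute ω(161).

2

161 = 7 · 23
161 = 7 · 23, which has 2 distinct prime factors.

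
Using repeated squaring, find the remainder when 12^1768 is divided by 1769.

12^1 ≡ 12 (mod 1769)
12^2 ≡ 12^2 = 144 ≡ 144 (mod 1769)
12^4 ≡ 144^2 = 20736 ≡ 1277 (mod 1769)
12^8 ≡ 1277^2 = 1630729 ≡ 1480 (mod 1769)
12^16 ≡ 1480^2 = 2190400 ≡ 378 (mod 1769)
12^32 ≡ 378^2 = 142884 ≡ 1364 (mod 1769)
12^64 ≡ 1364^2 = 1860496 ≡ 1277 (mod 1769)
12^128 ≡ 1277^2 = 1630729 ≡ 1480 (mod 1769)
12^256 ≡ 1480^2 = 2190400 ≡ 378 (mod 1769)
12^512 ≡ 378^2 = 142884 ≡ 1364 (mod 1769)
12^1024 ≡ 1364^2 = 1860496 ≡ 1277 (mod 1769)
1768 = 1024 + 512 + 128 + 64 + 32 + 8 in binary powers of 2.
So 12^1768 ≡ 1277 · 1364 · 1480 · 1277 · 1364 · 1480 ≡ 1306 (mod 1769).
Since 1306 ≠ 1, base 12 is a Fermat witness: 1769 is composite.

1306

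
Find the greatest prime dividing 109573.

79

109573 = 19 · 5767
5767 = 73 · 79
79 is prime.
So 109573 = 19 · 73 · 79; the largest prime factor is 79.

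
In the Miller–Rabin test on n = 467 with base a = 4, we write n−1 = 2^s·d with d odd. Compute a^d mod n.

1

467 − 1 = 466 = 2^1 · 233, so d = 233.
4^1 ≡ 4 (mod 467)
4^2 ≡ 4^2 = 16 ≡ 16 (mod 467)
4^4 ≡ 16^2 = 256 ≡ 256 (mod 467)
4^8 ≡ 256^2 = 65536 ≡ 156 (mod 467)
4^16 ≡ 156^2 = 24336 ≡ 52 (mod 467)
4^32 ≡ 52^2 = 2704 ≡ 369 (mod 467)
4^64 ≡ 369^2 = 136161 ≡ 264 (mod 467)
4^128 ≡ 264^2 = 69696 ≡ 113 (mod 467)
233 = 128 + 64 + 32 + 8 + 1 in binary powers of 2.
So 4^233 ≡ 113 · 264 · 369 · 156 · 4 ≡ 1 (mod 467).
Since 4^d ≡ 1 (mod 467), base 4 does not prove 467 composite.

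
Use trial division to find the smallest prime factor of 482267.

31

482267 is odd.
Digit sum 29, not divisible by 3.
Ends in 7: not divisible by 5.
7: 482267 = 7·68895 + 2
11: 482267 = 11·43842 + 5
13: 482267 = 13·37097 + 6
17: 482267 = 17·28368 + 11
19: 482267 = 19·25382 + 9
23: 482267 = 23·20968 + 3
29: 482267 = 29·16629 + 26
31: 482267 = 31·15557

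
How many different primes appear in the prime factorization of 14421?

14421 = 3 · 4807
4807 = 11 · 437
437 = 19 · 23
14421 = 3 · 11 · 19 · 23, which has 4 distinct prime factors.

4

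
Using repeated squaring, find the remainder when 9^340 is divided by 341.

9^1 ≡ 9 (mod 341)
9^2 ≡ 9^2 = 81 ≡ 81 (mod 341)
9^4 ≡ 81^2 = 6561 ≡ 82 (mod 341)
9^8 ≡ 82^2 = 6724 ≡ 245 (mod 341)
9^16 ≡ 245^2 = 60025 ≡ 9 (mod 341)
9^32 ≡ 9^2 = 81 ≡ 81 (mod 341)
9^64 ≡ 81^2 = 6561 ≡ 82 (mod 341)
9^128 ≡ 82^2 = 6724 ≡ 245 (mod 341)
9^256 ≡ 245^2 = 60025 ≡ 9 (mod 341)
340 = 256 + 64 + 16 + 4 in binary powers of 2.
So 9^340 ≡ 9 · 82 · 9 · 82 ≡ 67 (mod 341).
Since 67 ≠ 1, base 9 is a Fermat witness: 341 is composite.

67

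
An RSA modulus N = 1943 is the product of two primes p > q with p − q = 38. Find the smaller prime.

Since p = q + 38, we have 1943 = q(q + 38), so q² + 38q − 1943 = 0.
Discriminant: 38² + 4·1943 = 1444 + 7772 = 9216; √9216 = 96.
q = (−38 + 96)/2 = 29, and p = q + 38 = 67.
Check: 29 · 67 = 1943.

29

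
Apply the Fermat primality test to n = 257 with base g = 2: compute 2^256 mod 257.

1

2^1 ≡ 2 (mod 257)
2^2 ≡ 2^2 = 4 ≡ 4 (mod 257)
2^4 ≡ 4^2 = 16 ≡ 16 (mod 257)
2^8 ≡ 16^2 = 256 ≡ 256 (mod 257)
2^16 ≡ 256^2 = 65536 ≡ 1 (mod 257)
2^32 ≡ 1^2 = 1 ≡ 1 (mod 257)
2^64 ≡ 1^2 = 1 ≡ 1 (mod 257)
2^128 ≡ 1^2 = 1 ≡ 1 (mod 257)
2^256 ≡ 1^2 = 1 ≡ 1 (mod 257)
256 = 256 in binary powers of 2.
So 2^256 ≡ 1 ≡ 1 (mod 257).
Since the result is 1, base 2 gives no evidence that 257 is composite.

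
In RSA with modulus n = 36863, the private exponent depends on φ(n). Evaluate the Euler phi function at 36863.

36480

Factor: 36863 = 191 · 193.
φ(36863) = (191−1) · (193−1) = 190 · 192 = 36480.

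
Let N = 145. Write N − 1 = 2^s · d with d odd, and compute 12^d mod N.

12

145 − 1 = 144 = 2^4 · 9, so d = 9.
12^1 ≡ 12 (mod 145)
12^2 ≡ 12^2 = 144 ≡ 144 (mod 145)
12^4 ≡ 144^2 = 20736 ≡ 1 (mod 145)
12^8 ≡ 1^2 = 1 ≡ 1 (mod 145)
9 = 8 + 1 in binary powers of 2.
So 12^9 ≡ 1 · 12 ≡ 12 (mod 145).
Squaring chain: 12 → 144 → 1 → 1; reaches −1, so base 12 does not prove 145 composite.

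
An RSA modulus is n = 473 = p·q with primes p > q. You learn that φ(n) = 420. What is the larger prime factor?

43

φ(n) = (p−1)(q−1) = n − (p+q) + 1, so p + q = 473 − 420 + 1 = 54.
p and q are the roots of t² − 54t + 473 = 0.
Discriminant: 54² − 4·473 = 2916 − 1892 = 1024; √1024 = 32.
q = (54 − 32)/2 = 11, p = (54 + 32)/2 = 43.
Check: 11 · 43 = 473.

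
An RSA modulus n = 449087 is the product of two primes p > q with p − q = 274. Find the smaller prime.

547

Since p = q + 274, we have 449087 = q(q + 274), so q² + 274q − 449087 = 0.
Discriminant: 274² + 4·449087 = 75076 + 1796348 = 1871424; √1871424 = 1368.
q = (−274 + 1368)/2 = 547, and p = q + 274 = 821.
Check: 547 · 821 = 449087.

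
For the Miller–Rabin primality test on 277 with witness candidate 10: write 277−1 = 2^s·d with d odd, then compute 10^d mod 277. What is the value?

1

277 − 1 = 276 = 2^2 · 69, so d = 69.
10^1 ≡ 10 (mod 277)
10^2 ≡ 10^2 = 100 ≡ 100 (mod 277)
10^4 ≡ 100^2 = 10000 ≡ 28 (mod 277)
10^8 ≡ 28^2 = 784 ≡ 230 (mod 277)
10^16 ≡ 230^2 = 52900 ≡ 270 (mod 277)
10^32 ≡ 270^2 = 72900 ≡ 49 (mod 277)
10^64 ≡ 49^2 = 2401 ≡ 185 (mod 277)
69 = 64 + 4 + 1 in binary powers of 2.
So 10^69 ≡ 185 · 28 · 10 ≡ 1 (mod 277).
Since 10^d ≡ 1 (mod 277), base 10 does not prove 277 composite.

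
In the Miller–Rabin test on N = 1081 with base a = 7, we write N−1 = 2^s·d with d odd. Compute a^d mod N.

366

1081 − 1 = 1080 = 2^3 · 135, so d = 135.
7^1 ≡ 7 (mod 1081)
7^2 ≡ 7^2 = 49 ≡ 49 (mod 1081)
7^4 ≡ 49^2 = 2401 ≡ 239 (mod 1081)
7^8 ≡ 239^2 = 57121 ≡ 909 (mod 1081)
7^16 ≡ 909^2 = 826281 ≡ 397 (mod 1081)
7^32 ≡ 397^2 = 157609 ≡ 864 (mod 1081)
7^64 ≡ 864^2 = 746496 ≡ 606 (mod 1081)
7^128 ≡ 606^2 = 367236 ≡ 777 (mod 1081)
135 = 128 + 4 + 2 + 1 in binary powers of 2.
So 7^135 ≡ 777 · 239 · 49 · 7 ≡ 366 (mod 1081).
Squaring chain: 366 → 993 → 177; never reaches −1, so base 7 is a Miller–Rabin witness that 1081 is composite.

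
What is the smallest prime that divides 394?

394 is even: 2 divides it.

2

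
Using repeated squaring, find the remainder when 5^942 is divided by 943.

5^1 ≡ 5 (mod 943)
5^2 ≡ 5^2 = 25 ≡ 25 (mod 943)
5^4 ≡ 25^2 = 625 ≡ 625 (mod 943)
5^8 ≡ 625^2 = 390625 ≡ 223 (mod 943)
5^16 ≡ 223^2 = 49729 ≡ 693 (mod 943)
5^32 ≡ 693^2 = 480249 ≡ 262 (mod 943)
5^64 ≡ 262^2 = 68644 ≡ 748 (mod 943)
5^128 ≡ 748^2 = 559504 ≡ 305 (mod 943)
5^256 ≡ 305^2 = 93025 ≡ 611 (mod 943)
5^512 ≡ 611^2 = 373321 ≡ 836 (mod 943)
942 = 512 + 256 + 128 + 32 + 8 + 4 + 2 in binary powers of 2.
So 5^942 ≡ 836 · 611 · 305 · 262 · 223 · 625 · 25 ≡ 558 (mod 943).
Since 558 ≠ 1, base 5 is a Fermat witness: 943 is composite.

558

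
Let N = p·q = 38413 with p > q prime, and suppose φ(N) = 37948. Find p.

φ(n) = (p−1)(q−1) = n − (p+q) + 1, so p + q = 38413 − 37948 + 1 = 466.
p and q are the roots of t² − 466t + 38413 = 0.
Discriminant: 466² − 4·38413 = 217156 − 153652 = 63504; √63504 = 252.
q = (466 − 252)/2 = 107, p = (466 + 252)/2 = 359.
Check: 107 · 359 = 38413.

359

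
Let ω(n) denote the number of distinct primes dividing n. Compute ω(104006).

104006 = 2 · 52003
52003 = 7 · 7429
7429 = 17 · 437
437 = 19 · 23
104006 = 2 · 7 · 17 · 19 · 23, which has 5 distinct prime factors.

5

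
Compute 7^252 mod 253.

7^1 ≡ 7 (mod 253)
7^2 ≡ 7^2 = 49 ≡ 49 (mod 253)
7^4 ≡ 49^2 = 2401 ≡ 124 (mod 253)
7^8 ≡ 124^2 = 15376 ≡ 196 (mod 253)
7^16 ≡ 196^2 = 38416 ≡ 213 (mod 253)
7^32 ≡ 213^2 = 45369 ≡ 82 (mod 253)
7^64 ≡ 82^2 = 6724 ≡ 146 (mod 253)
7^128 ≡ 146^2 = 21316 ≡ 64 (mod 253)
252 = 128 + 64 + 32 + 16 + 8 + 4 in binary powers of 2.
So 7^252 ≡ 64 · 146 · 82 · 213 · 196 · 124 ≡ 82 (mod 253).
Since 82 ≠ 1, base 7 is a Fermat witness: 253 is composite.

82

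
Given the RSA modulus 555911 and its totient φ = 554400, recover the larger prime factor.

φ(n) = (p−1)(q−1) = n − (p+q) + 1, so p + q = 555911 − 554400 + 1 = 1512.
p and q are the roots of t² − 1512t + 555911 = 0.
Discriminant: 1512² − 4·555911 = 2286144 − 2223644 = 62500; √62500 = 250.
q = (1512 − 250)/2 = 631, p = (1512 + 250)/2 = 881.
Check: 631 · 881 = 555911.

881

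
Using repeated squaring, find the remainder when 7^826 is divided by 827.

1

7^1 ≡ 7 (mod 827)
7^2 ≡ 7^2 = 49 ≡ 49 (mod 827)
7^4 ≡ 49^2 = 2401 ≡ 747 (mod 827)
7^8 ≡ 747^2 = 558009 ≡ 611 (mod 827)
7^16 ≡ 611^2 = 373321 ≡ 344 (mod 827)
7^32 ≡ 344^2 = 118336 ≡ 75 (mod 827)
7^64 ≡ 75^2 = 5625 ≡ 663 (mod 827)
7^128 ≡ 663^2 = 439569 ≡ 432 (mod 827)
7^256 ≡ 432^2 = 186624 ≡ 549 (mod 827)
7^512 ≡ 549^2 = 301401 ≡ 373 (mod 827)
826 = 512 + 256 + 32 + 16 + 8 + 2 in binary powers of 2.
So 7^826 ≡ 373 · 549 · 75 · 344 · 611 · 49 ≡ 1 (mod 827).
Since the result is 1, base 7 gives no evidence that 827 is composite.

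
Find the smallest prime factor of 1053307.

67

1053307 is odd.
Digit sum 19, not divisible by 3.
Ends in 7: not divisible by 5.
7: 1053307 = 7·150472 + 3
11: 1053307 = 11·95755 + 2
13: 1053307 = 13·81023 + 8
17: 1053307 = 17·61959 + 4
19: 1053307 = 19·55437 + 4
23: 1053307 = 23·45795 + 22
29: 1053307 = 29·36320 + 27
31: 1053307 = 31·33977 + 20
37: 1053307 = 37·28467 + 28
41: 1053307 = 41·25690 + 17
43: 1053307 = 43·24495 + 22
47: 1053307 = 47·22410 + 37
53: 1053307 = 53·19873 + 38
59: 1053307 = 59·17852 + 39
61: 1053307 = 61·17267 + 20
67: 1053307 = 67·15721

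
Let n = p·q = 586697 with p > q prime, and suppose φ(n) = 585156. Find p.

859

φ(n) = (p−1)(q−1) = n − (p+q) + 1, so p + q = 586697 − 585156 + 1 = 1542.
p and q are the roots of t² − 1542t + 586697 = 0.
Discriminant: 1542² − 4·586697 = 2377764 − 2346788 = 30976; √30976 = 176.
q = (1542 − 176)/2 = 683, p = (1542 + 176)/2 = 859.
Check: 683 · 859 = 586697.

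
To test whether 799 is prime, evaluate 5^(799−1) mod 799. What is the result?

440

5^1 ≡ 5 (mod 799)
5^2 ≡ 5^2 = 25 ≡ 25 (mod 799)
5^4 ≡ 25^2 = 625 ≡ 625 (mod 799)
5^8 ≡ 625^2 = 390625 ≡ 713 (mod 799)
5^16 ≡ 713^2 = 508369 ≡ 205 (mod 799)
5^32 ≡ 205^2 = 42025 ≡ 477 (mod 799)
5^64 ≡ 477^2 = 227529 ≡ 613 (mod 799)
5^128 ≡ 613^2 = 375769 ≡ 239 (mod 799)
5^256 ≡ 239^2 = 57121 ≡ 392 (mod 799)
5^512 ≡ 392^2 = 153664 ≡ 256 (mod 799)
798 = 512 + 256 + 16 + 8 + 4 + 2 in binary powers of 2.
So 5^798 ≡ 256 · 392 · 205 · 713 · 625 · 25 ≡ 440 (mod 799).
Since 440 ≠ 1, base 5 is a Fermat witness: 799 is composite.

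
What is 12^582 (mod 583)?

221

12^1 ≡ 12 (mod 583)
12^2 ≡ 12^2 = 144 ≡ 144 (mod 583)
12^4 ≡ 144^2 = 20736 ≡ 331 (mod 583)
12^8 ≡ 331^2 = 109561 ≡ 540 (mod 583)
12^16 ≡ 540^2 = 291600 ≡ 100 (mod 583)
12^32 ≡ 100^2 = 10000 ≡ 89 (mod 583)
12^64 ≡ 89^2 = 7921 ≡ 342 (mod 583)
12^128 ≡ 342^2 = 116964 ≡ 364 (mod 583)
12^256 ≡ 364^2 = 132496 ≡ 155 (mod 583)
12^512 ≡ 155^2 = 24025 ≡ 122 (mod 583)
582 = 512 + 64 + 4 + 2 in binary powers of 2.
So 12^582 ≡ 122 · 342 · 331 · 144 ≡ 221 (mod 583).
Since 221 ≠ 1, base 12 is a Fermat witness: 583 is composite.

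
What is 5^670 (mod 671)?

562

5^1 ≡ 5 (mod 671)
5^2 ≡ 5^2 = 25 ≡ 25 (mod 671)
5^4 ≡ 25^2 = 625 ≡ 625 (mod 671)
5^8 ≡ 625^2 = 390625 ≡ 103 (mod 671)
5^16 ≡ 103^2 = 10609 ≡ 544 (mod 671)
5^32 ≡ 544^2 = 295936 ≡ 25 (mod 671)
5^64 ≡ 25^2 = 625 ≡ 625 (mod 671)
5^128 ≡ 625^2 = 390625 ≡ 103 (mod 671)
5^256 ≡ 103^2 = 10609 ≡ 544 (mod 671)
5^512 ≡ 544^2 = 295936 ≡ 25 (mod 671)
670 = 512 + 128 + 16 + 8 + 4 + 2 in binary powers of 2.
So 5^670 ≡ 25 · 103 · 544 · 103 · 625 · 25 ≡ 562 (mod 671).
Since 562 ≠ 1, base 5 is a Fermat witness: 671 is composite.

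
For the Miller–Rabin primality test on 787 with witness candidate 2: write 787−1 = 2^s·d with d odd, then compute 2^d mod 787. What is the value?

786

787 − 1 = 786 = 2^1 · 393, so d = 393.
2^1 ≡ 2 (mod 787)
2^2 ≡ 2^2 = 4 ≡ 4 (mod 787)
2^4 ≡ 4^2 = 16 ≡ 16 (mod 787)
2^8 ≡ 16^2 = 256 ≡ 256 (mod 787)
2^16 ≡ 256^2 = 65536 ≡ 215 (mod 787)
2^32 ≡ 215^2 = 46225 ≡ 579 (mod 787)
2^64 ≡ 579^2 = 335241 ≡ 766 (mod 787)
2^128 ≡ 766^2 = 586756 ≡ 441 (mod 787)
2^256 ≡ 441^2 = 194481 ≡ 92 (mod 787)
393 = 256 + 128 + 8 + 1 in binary powers of 2.
So 2^393 ≡ 92 · 441 · 256 · 2 ≡ 786 (mod 787).
Since 2^d ≡ 786 (mod 787), base 2 does not prove 787 composite.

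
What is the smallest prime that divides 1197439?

29

1197439 is odd.
Digit sum 34, not divisible by 3.
Ends in 9: not divisible by 5.
7: 1197439 = 7·171062 + 5
11: 1197439 = 11·108858 + 1
13: 1197439 = 13·92110 + 9
17: 1197439 = 17·70437 + 10
19: 1197439 = 19·63023 + 2
23: 1197439 = 23·52062 + 13
29: 1197439 = 29·41291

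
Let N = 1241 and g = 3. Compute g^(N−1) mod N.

3^1 ≡ 3 (mod 1241)
3^2 ≡ 3^2 = 9 ≡ 9 (mod 1241)
3^4 ≡ 9^2 = 81 ≡ 81 (mod 1241)
3^8 ≡ 81^2 = 6561 ≡ 356 (mod 1241)
3^16 ≡ 356^2 = 126736 ≡ 154 (mod 1241)
3^32 ≡ 154^2 = 23716 ≡ 137 (mod 1241)
3^64 ≡ 137^2 = 18769 ≡ 154 (mod 1241)
3^128 ≡ 154^2 = 23716 ≡ 137 (mod 1241)
3^256 ≡ 137^2 = 18769 ≡ 154 (mod 1241)
3^512 ≡ 154^2 = 23716 ≡ 137 (mod 1241)
3^1024 ≡ 137^2 = 18769 ≡ 154 (mod 1241)
1240 = 1024 + 128 + 64 + 16 + 8 in binary powers of 2.
So 3^1240 ≡ 154 · 137 · 154 · 154 · 356 ≡ 373 (mod 1241).
Since 373 ≠ 1, base 3 is a Fermat witness: 1241 is composite.

373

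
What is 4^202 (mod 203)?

4^1 ≡ 4 (mod 203)
4^2 ≡ 4^2 = 16 ≡ 16 (mod 203)
4^4 ≡ 16^2 = 256 ≡ 53 (mod 203)
4^8 ≡ 53^2 = 2809 ≡ 170 (mod 203)
4^16 ≡ 170^2 = 28900 ≡ 74 (mod 203)
4^32 ≡ 74^2 = 5476 ≡ 198 (mod 203)
4^64 ≡ 198^2 = 39204 ≡ 25 (mod 203)
4^128 ≡ 25^2 = 625 ≡ 16 (mod 203)
202 = 128 + 64 + 8 + 2 in binary powers of 2.
So 4^202 ≡ 16 · 25 · 170 · 16 ≡ 123 (mod 203).
Since 123 ≠ 1, base 4 is a Fermat witness: 203 is composite.

123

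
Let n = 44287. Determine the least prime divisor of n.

67

44287 is odd.
Digit sum 25, not divisible by 3.
Ends in 7: not divisible by 5.
7: 44287 = 7·6326 + 5
11: 44287 = 11·4026 + 1
13: 44287 = 13·3406 + 9
17: 44287 = 17·2605 + 2
19: 44287 = 19·2330 + 17
23: 44287 = 23·1925 + 12
29: 44287 = 29·1527 + 4
31: 44287 = 31·1428 + 19
37: 44287 = 37·1196 + 35
41: 44287 = 41·1080 + 7
43: 44287 = 43·1029 + 40
47: 44287 = 47·942 + 13
53: 44287 = 53·835 + 32
59: 44287 = 59·750 + 37
61: 44287 = 61·726 + 1
67: 44287 = 67·661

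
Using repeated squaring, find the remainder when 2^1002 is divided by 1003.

990

2^1 ≡ 2 (mod 1003)
2^2 ≡ 2^2 = 4 ≡ 4 (mod 1003)
2^4 ≡ 4^2 = 16 ≡ 16 (mod 1003)
2^8 ≡ 16^2 = 256 ≡ 256 (mod 1003)
2^16 ≡ 256^2 = 65536 ≡ 341 (mod 1003)
2^32 ≡ 341^2 = 116281 ≡ 936 (mod 1003)
2^64 ≡ 936^2 = 876096 ≡ 477 (mod 1003)
2^128 ≡ 477^2 = 227529 ≡ 851 (mod 1003)
2^256 ≡ 851^2 = 724201 ≡ 35 (mod 1003)
2^512 ≡ 35^2 = 1225 ≡ 222 (mod 1003)
1002 = 512 + 256 + 128 + 64 + 32 + 8 + 2 in binary powers of 2.
So 2^1002 ≡ 222 · 35 · 851 · 477 · 936 · 256 · 4 ≡ 990 (mod 1003).
Since 990 ≠ 1, base 2 is a Fermat witness: 1003 is composite.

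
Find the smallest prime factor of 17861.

53

17861 is odd.
Digit sum 23, not divisible by 3.
Ends in 1: not divisible by 5.
7: 17861 = 7·2551 + 4
11: 17861 = 11·1623 + 8
13: 17861 = 13·1373 + 12
17: 17861 = 17·1050 + 11
19: 17861 = 19·940 + 1
23: 17861 = 23·776 + 13
29: 17861 = 29·615 + 26
31: 17861 = 31·576 + 5
37: 17861 = 37·482 + 27
41: 17861 = 41·435 + 26
43: 17861 = 43·415 + 16
47: 17861 = 47·380 + 1
53: 17861 = 53·337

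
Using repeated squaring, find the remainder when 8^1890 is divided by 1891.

1768

8^1 ≡ 8 (mod 1891)
8^2 ≡ 8^2 = 64 ≡ 64 (mod 1891)
8^4 ≡ 64^2 = 4096 ≡ 314 (mod 1891)
8^8 ≡ 314^2 = 98596 ≡ 264 (mod 1891)
8^16 ≡ 264^2 = 69696 ≡ 1620 (mod 1891)
8^32 ≡ 1620^2 = 2624400 ≡ 1583 (mod 1891)
8^64 ≡ 1583^2 = 2505889 ≡ 314 (mod 1891)
8^128 ≡ 314^2 = 98596 ≡ 264 (mod 1891)
8^256 ≡ 264^2 = 69696 ≡ 1620 (mod 1891)
8^512 ≡ 1620^2 = 2624400 ≡ 1583 (mod 1891)
8^1024 ≡ 1583^2 = 2505889 ≡ 314 (mod 1891)
1890 = 1024 + 512 + 256 + 64 + 32 + 2 in binary powers of 2.
So 8^1890 ≡ 314 · 1583 · 1620 · 314 · 1583 · 64 ≡ 1768 (mod 1891).
Since 1768 ≠ 1, base 8 is a Fermat witness: 1891 is composite.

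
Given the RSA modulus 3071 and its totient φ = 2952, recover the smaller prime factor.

37

φ(n) = (p−1)(q−1) = n − (p+q) + 1, so p + q = 3071 − 2952 + 1 = 120.
p and q are the roots of t² − 120t + 3071 = 0.
Discriminant: 120² − 4·3071 = 14400 − 12284 = 2116; √2116 = 46.
q = (120 − 46)/2 = 37, p = (120 + 46)/2 = 83.
Check: 37 · 83 = 3071.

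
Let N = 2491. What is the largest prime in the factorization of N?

2491 = 47 · 53
53 is prime.
So 2491 = 47 · 53; the largest prime factor is 53.

53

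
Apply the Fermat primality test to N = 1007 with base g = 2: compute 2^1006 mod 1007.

2^1 ≡ 2 (mod 1007)
2^2 ≡ 2^2 = 4 ≡ 4 (mod 1007)
2^4 ≡ 4^2 = 16 ≡ 16 (mod 1007)
2^8 ≡ 16^2 = 256 ≡ 256 (mod 1007)
2^16 ≡ 256^2 = 65536 ≡ 81 (mod 1007)
2^32 ≡ 81^2 = 6561 ≡ 519 (mod 1007)
2^64 ≡ 519^2 = 269361 ≡ 492 (mod 1007)
2^128 ≡ 492^2 = 242064 ≡ 384 (mod 1007)
2^256 ≡ 384^2 = 147456 ≡ 434 (mod 1007)
2^512 ≡ 434^2 = 188356 ≡ 47 (mod 1007)
1006 = 512 + 256 + 128 + 64 + 32 + 8 + 4 + 2 in binary powers of 2.
So 2^1006 ≡ 47 · 434 · 384 · 492 · 519 · 256 · 16 · 4 ≡ 271 (mod 1007).
Since 271 ≠ 1, base 2 is a Fermat witness: 1007 is composite.

271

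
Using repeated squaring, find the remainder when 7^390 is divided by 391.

7^1 ≡ 7 (mod 391)
7^2 ≡ 7^2 = 49 ≡ 49 (mod 391)
7^4 ≡ 49^2 = 2401 ≡ 55 (mod 391)
7^8 ≡ 55^2 = 3025 ≡ 288 (mod 391)
7^16 ≡ 288^2 = 82944 ≡ 52 (mod 391)
7^32 ≡ 52^2 = 2704 ≡ 358 (mod 391)
7^64 ≡ 358^2 = 128164 ≡ 307 (mod 391)
7^128 ≡ 307^2 = 94249 ≡ 18 (mod 391)
7^256 ≡ 18^2 = 324 ≡ 324 (mod 391)
390 = 256 + 128 + 4 + 2 in binary powers of 2.
So 7^390 ≡ 324 · 18 · 55 · 49 ≡ 213 (mod 391).
Since 213 ≠ 1, base 7 is a Fermat witness: 391 is composite.

213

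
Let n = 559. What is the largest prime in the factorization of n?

43

559 = 13 · 43
43 is prime.
So 559 = 13 · 43; the largest prime factor is 43.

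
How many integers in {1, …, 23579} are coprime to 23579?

Factor: 23579 = 17 · 19 · 73.
φ(23579) = (17−1) · (19−1) · (73−1) = 16 · 18 · 72 = 20736.

20736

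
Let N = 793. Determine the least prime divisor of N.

793 is odd.
Digit sum 19, not divisible by 3.
Ends in 3: not divisible by 5.
7: 793 = 7·113 + 2
11: 793 = 11·72 + 1
13: 793 = 13·61

13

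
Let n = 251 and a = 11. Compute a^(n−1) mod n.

1

11^1 ≡ 11 (mod 251)
11^2 ≡ 11^2 = 121 ≡ 121 (mod 251)
11^4 ≡ 121^2 = 14641 ≡ 83 (mod 251)
11^8 ≡ 83^2 = 6889 ≡ 112 (mod 251)
11^16 ≡ 112^2 = 12544 ≡ 245 (mod 251)
11^32 ≡ 245^2 = 60025 ≡ 36 (mod 251)
11^64 ≡ 36^2 = 1296 ≡ 41 (mod 251)
11^128 ≡ 41^2 = 1681 ≡ 175 (mod 251)
250 = 128 + 64 + 32 + 16 + 8 + 2 in binary powers of 2.
So 11^250 ≡ 175 · 41 · 36 · 245 · 112 · 121 ≡ 1 (mod 251).
Since the result is 1, base 11 gives no evidence that 251 is composite.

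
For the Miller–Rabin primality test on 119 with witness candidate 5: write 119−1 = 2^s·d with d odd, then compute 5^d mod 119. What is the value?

45

119 − 1 = 118 = 2^1 · 59, so d = 59.
5^1 ≡ 5 (mod 119)
5^2 ≡ 5^2 = 25 ≡ 25 (mod 119)
5^4 ≡ 25^2 = 625 ≡ 30 (mod 119)
5^8 ≡ 30^2 = 900 ≡ 67 (mod 119)
5^16 ≡ 67^2 = 4489 ≡ 86 (mod 119)
5^32 ≡ 86^2 = 7396 ≡ 18 (mod 119)
59 = 32 + 16 + 8 + 2 + 1 in binary powers of 2.
So 5^59 ≡ 18 · 86 · 67 · 25 · 5 ≡ 45 (mod 119).
Squaring chain: 45; never reaches −1, so base 5 is a Miller–Rabin witness that 119 is composite.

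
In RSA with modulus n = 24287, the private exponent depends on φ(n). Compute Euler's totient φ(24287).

Factor: 24287 = 149 · 163.
φ(24287) = (149−1) · (163−1) = 148 · 162 = 23976.

23976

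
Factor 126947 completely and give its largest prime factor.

126947 = 37 · 3431
3431 = 47 · 73
73 is prime.
So 126947 = 37 · 47 · 73; the largest prime factor is 73.

73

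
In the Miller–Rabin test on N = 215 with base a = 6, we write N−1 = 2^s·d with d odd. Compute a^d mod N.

36

215 − 1 = 214 = 2^1 · 107, so d = 107.
6^1 ≡ 6 (mod 215)
6^2 ≡ 6^2 = 36 ≡ 36 (mod 215)
6^4 ≡ 36^2 = 1296 ≡ 6 (mod 215)
6^8 ≡ 6^2 = 36 ≡ 36 (mod 215)
6^16 ≡ 36^2 = 1296 ≡ 6 (mod 215)
6^32 ≡ 6^2 = 36 ≡ 36 (mod 215)
6^64 ≡ 36^2 = 1296 ≡ 6 (mod 215)
107 = 64 + 32 + 8 + 2 + 1 in binary powers of 2.
So 6^107 ≡ 6 · 36 · 36 · 36 · 6 ≡ 36 (mod 215).
Squaring chain: 36; never reaches −1, so base 6 is a Miller–Rabin witness that 215 is composite.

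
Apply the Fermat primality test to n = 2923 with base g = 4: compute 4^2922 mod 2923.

4^1 ≡ 4 (mod 2923)
4^2 ≡ 4^2 = 16 ≡ 16 (mod 2923)
4^4 ≡ 16^2 = 256 ≡ 256 (mod 2923)
4^8 ≡ 256^2 = 65536 ≡ 1230 (mod 2923)
4^16 ≡ 1230^2 = 1512900 ≡ 1709 (mod 2923)
4^32 ≡ 1709^2 = 2920681 ≡ 604 (mod 2923)
4^64 ≡ 604^2 = 364816 ≡ 2364 (mod 2923)
4^128 ≡ 2364^2 = 5588496 ≡ 2643 (mod 2923)
4^256 ≡ 2643^2 = 6985449 ≡ 2402 (mod 2923)
4^512 ≡ 2402^2 = 5769604 ≡ 2525 (mod 2923)
4^1024 ≡ 2525^2 = 6375625 ≡ 562 (mod 2923)
4^2048 ≡ 562^2 = 315844 ≡ 160 (mod 2923)
2922 = 2048 + 512 + 256 + 64 + 32 + 8 + 2 in binary powers of 2.
So 4^2922 ≡ 160 · 2525 · 2402 · 2364 · 604 · 1230 · 16 ≡ 100 (mod 2923).
Since 100 ≠ 1, base 4 is a Fermat witness: 2923 is composite.

100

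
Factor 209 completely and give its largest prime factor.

19

209 = 11 · 19
19 is prime.
So 209 = 11 · 19; the largest prime factor is 19.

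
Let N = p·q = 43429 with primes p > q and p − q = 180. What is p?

317

Since p = q + 180, we have 43429 = q(q + 180), so q² + 180q − 43429 = 0.
Discriminant: 180² + 4·43429 = 32400 + 173716 = 206116; √206116 = 454.
q = (−180 + 454)/2 = 137, and p = q + 180 = 317.
Check: 137 · 317 = 43429.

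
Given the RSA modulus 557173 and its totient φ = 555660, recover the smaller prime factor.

631

φ(n) = (p−1)(q−1) = n − (p+q) + 1, so p + q = 557173 − 555660 + 1 = 1514.
p and q are the roots of t² − 1514t + 557173 = 0.
Discriminant: 1514² − 4·557173 = 2292196 − 2228692 = 63504; √63504 = 252.
q = (1514 − 252)/2 = 631, p = (1514 + 252)/2 = 883.
Check: 631 · 883 = 557173.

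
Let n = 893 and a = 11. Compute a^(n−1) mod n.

11^1 ≡ 11 (mod 893)
11^2 ≡ 11^2 = 121 ≡ 121 (mod 893)
11^4 ≡ 121^2 = 14641 ≡ 353 (mod 893)
11^8 ≡ 353^2 = 124609 ≡ 482 (mod 893)
11^16 ≡ 482^2 = 232324 ≡ 144 (mod 893)
11^32 ≡ 144^2 = 20736 ≡ 197 (mod 893)
11^64 ≡ 197^2 = 38809 ≡ 410 (mod 893)
11^128 ≡ 410^2 = 168100 ≡ 216 (mod 893)
11^256 ≡ 216^2 = 46656 ≡ 220 (mod 893)
11^512 ≡ 220^2 = 48400 ≡ 178 (mod 893)
892 = 512 + 256 + 64 + 32 + 16 + 8 + 4 in binary powers of 2.
So 11^892 ≡ 178 · 220 · 410 · 197 · 144 · 482 · 353 ≡ 410 (mod 893).
Since 410 ≠ 1, base 11 is a Fermat witness: 893 is composite.

410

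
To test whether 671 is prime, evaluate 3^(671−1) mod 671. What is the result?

3^1 ≡ 3 (mod 671)
3^2 ≡ 3^2 = 9 ≡ 9 (mod 671)
3^4 ≡ 9^2 = 81 ≡ 81 (mod 671)
3^8 ≡ 81^2 = 6561 ≡ 522 (mod 671)
3^16 ≡ 522^2 = 272484 ≡ 58 (mod 671)
3^32 ≡ 58^2 = 3364 ≡ 9 (mod 671)
3^64 ≡ 9^2 = 81 ≡ 81 (mod 671)
3^128 ≡ 81^2 = 6561 ≡ 522 (mod 671)
3^256 ≡ 522^2 = 272484 ≡ 58 (mod 671)
3^512 ≡ 58^2 = 3364 ≡ 9 (mod 671)
670 = 512 + 128 + 16 + 8 + 4 + 2 in binary powers of 2.
So 3^670 ≡ 9 · 522 · 58 · 522 · 81 · 9 ≡ 1 (mod 671).
Since the result is 1, base 3 gives no evidence that 671 is composite.

1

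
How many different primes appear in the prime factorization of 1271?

1271 = 31 · 41
1271 = 31 · 41, which has 2 distinct prime factors.

2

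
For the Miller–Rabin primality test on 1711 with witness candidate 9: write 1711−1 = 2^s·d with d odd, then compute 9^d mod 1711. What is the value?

1082

1711 − 1 = 1710 = 2^1 · 855, so d = 855.
9^1 ≡ 9 (mod 1711)
9^2 ≡ 9^2 = 81 ≡ 81 (mod 1711)
9^4 ≡ 81^2 = 6561 ≡ 1428 (mod 1711)
9^8 ≡ 1428^2 = 2039184 ≡ 1383 (mod 1711)
9^16 ≡ 1383^2 = 1912689 ≡ 1502 (mod 1711)
9^32 ≡ 1502^2 = 2256004 ≡ 906 (mod 1711)
9^64 ≡ 906^2 = 820836 ≡ 1267 (mod 1711)
9^128 ≡ 1267^2 = 1605289 ≡ 371 (mod 1711)
9^256 ≡ 371^2 = 137641 ≡ 761 (mod 1711)
9^512 ≡ 761^2 = 579121 ≡ 803 (mod 1711)
855 = 512 + 256 + 64 + 16 + 4 + 2 + 1 in binary powers of 2.
So 9^855 ≡ 803 · 761 · 1267 · 1502 · 1428 · 81 · 9 ≡ 1082 (mod 1711).
Squaring chain: 1082; never reaches −1, so base 9 is a Miller–Rabin witness that 1711 is composite.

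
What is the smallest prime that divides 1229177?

1229177 is odd.
Digit sum 29, not divisible by 3.
Ends in 7: not divisible by 5.
7: 1229177 = 7·175596 + 5
11: 1229177 = 11·111743 + 4
13: 1229177 = 13·94552 + 1
17: 1229177 = 17·72304 + 9
19: 1229177 = 19·64693 + 10
23: 1229177 = 23·53442 + 11
29: 1229177 = 29·42385 + 12
31: 1229177 = 31·39650 + 27
37: 1229177 = 37·33221

37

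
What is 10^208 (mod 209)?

199

10^1 ≡ 10 (mod 209)
10^2 ≡ 10^2 = 100 ≡ 100 (mod 209)
10^4 ≡ 100^2 = 10000 ≡ 177 (mod 209)
10^8 ≡ 177^2 = 31329 ≡ 188 (mod 209)
10^16 ≡ 188^2 = 35344 ≡ 23 (mod 209)
10^32 ≡ 23^2 = 529 ≡ 111 (mod 209)
10^64 ≡ 111^2 = 12321 ≡ 199 (mod 209)
10^128 ≡ 199^2 = 39601 ≡ 100 (mod 209)
208 = 128 + 64 + 16 in binary powers of 2.
So 10^208 ≡ 100 · 199 · 23 ≡ 199 (mod 209).
Since 199 ≠ 1, base 10 is a Fermat witness: 209 is composite.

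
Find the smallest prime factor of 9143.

9143 is odd.
Digit sum 17, not divisible by 3.
Ends in 3: not divisible by 5.
7: 9143 = 7·1306 + 1
11: 9143 = 11·831 + 2
13: 9143 = 13·703 + 4
17: 9143 = 17·537 + 14
19: 9143 = 19·481 + 4
23: 9143 = 23·397 + 12
29: 9143 = 29·315 + 8
31: 9143 = 31·294 + 29
37: 9143 = 37·247 + 4
41: 9143 = 41·223

41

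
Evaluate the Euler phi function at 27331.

Factor: 27331 = 151 · 181.
φ(27331) = (151−1) · (181−1) = 150 · 180 = 27000.

27000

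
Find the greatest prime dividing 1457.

1457 = 31 · 47
47 is prime.
So 1457 = 31 · 47; the largest prime factor is 47.

47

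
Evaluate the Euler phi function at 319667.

Factor: 319667 = 29 · 73 · 151.
φ(319667) = (29−1) · (73−1) · (151−1) = 28 · 72 · 150 = 302400.

302400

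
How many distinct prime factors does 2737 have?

2737 = 7 · 391
391 = 17 · 23
2737 = 7 · 17 · 23, which has 3 distinct prime factors.

3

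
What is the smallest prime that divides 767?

13

767 is odd.
Digit sum 20, not divisible by 3.
Ends in 7: not divisible by 5.
7: 767 = 7·109 + 4
11: 767 = 11·69 + 8
13: 767 = 13·59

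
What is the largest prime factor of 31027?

31027 = 19 · 1633
1633 = 23 · 71
71 is prime.
So 31027 = 19 · 23 · 71; the largest prime factor is 71.

71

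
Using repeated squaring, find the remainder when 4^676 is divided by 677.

4^1 ≡ 4 (mod 677)
4^2 ≡ 4^2 = 16 ≡ 16 (mod 677)
4^4 ≡ 16^2 = 256 ≡ 256 (mod 677)
4^8 ≡ 256^2 = 65536 ≡ 544 (mod 677)
4^16 ≡ 544^2 = 295936 ≡ 87 (mod 677)
4^32 ≡ 87^2 = 7569 ≡ 122 (mod 677)
4^64 ≡ 122^2 = 14884 ≡ 667 (mod 677)
4^128 ≡ 667^2 = 444889 ≡ 100 (mod 677)
4^256 ≡ 100^2 = 10000 ≡ 522 (mod 677)
4^512 ≡ 522^2 = 272484 ≡ 330 (mod 677)
676 = 512 + 128 + 32 + 4 in binary powers of 2.
So 4^676 ≡ 330 · 100 · 122 · 256 ≡ 1 (mod 677).
Since the result is 1, base 4 gives no evidence that 677 is composite.

1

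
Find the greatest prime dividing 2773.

59

2773 = 47 · 59
59 is prime.
So 2773 = 47 · 59; the largest prime factor is 59.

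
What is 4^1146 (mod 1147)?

1120

4^1 ≡ 4 (mod 1147)
4^2 ≡ 4^2 = 16 ≡ 16 (mod 1147)
4^4 ≡ 16^2 = 256 ≡ 256 (mod 1147)
4^8 ≡ 256^2 = 65536 ≡ 157 (mod 1147)
4^16 ≡ 157^2 = 24649 ≡ 562 (mod 1147)
4^32 ≡ 562^2 = 315844 ≡ 419 (mod 1147)
4^64 ≡ 419^2 = 175561 ≡ 70 (mod 1147)
4^128 ≡ 70^2 = 4900 ≡ 312 (mod 1147)
4^256 ≡ 312^2 = 97344 ≡ 996 (mod 1147)
4^512 ≡ 996^2 = 992016 ≡ 1008 (mod 1147)
4^1024 ≡ 1008^2 = 1016064 ≡ 969 (mod 1147)
1146 = 1024 + 64 + 32 + 16 + 8 + 2 in binary powers of 2.
So 4^1146 ≡ 969 · 70 · 419 · 562 · 157 · 16 ≡ 1120 (mod 1147).
Since 1120 ≠ 1, base 4 is a Fermat witness: 1147 is composite.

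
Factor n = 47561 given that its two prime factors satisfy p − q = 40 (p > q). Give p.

Since p = q + 40, we have 47561 = q(q + 40), so q² + 40q − 47561 = 0.
Discriminant: 40² + 4·47561 = 1600 + 190244 = 191844; √191844 = 438.
q = (−40 + 438)/2 = 199, and p = q + 40 = 239.
Check: 199 · 239 = 47561.

239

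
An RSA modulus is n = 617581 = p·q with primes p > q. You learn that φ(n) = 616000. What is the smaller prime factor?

φ(n) = (p−1)(q−1) = n − (p+q) + 1, so p + q = 617581 − 616000 + 1 = 1582.
p and q are the roots of t² − 1582t + 617581 = 0.
Discriminant: 1582² − 4·617581 = 2502724 − 2470324 = 32400; √32400 = 180.
q = (1582 − 180)/2 = 701, p = (1582 + 180)/2 = 881.
Check: 701 · 881 = 617581.

701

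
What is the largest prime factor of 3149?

3149 = 47 · 67
67 is prime.
So 3149 = 47 · 67; the largest prime factor is 67.

67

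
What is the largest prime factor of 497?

71

497 = 7 · 71
71 is prime.
So 497 = 7 · 71; the largest prime factor is 71.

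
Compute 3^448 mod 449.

1

3^1 ≡ 3 (mod 449)
3^2 ≡ 3^2 = 9 ≡ 9 (mod 449)
3^4 ≡ 9^2 = 81 ≡ 81 (mod 449)
3^8 ≡ 81^2 = 6561 ≡ 275 (mod 449)
3^16 ≡ 275^2 = 75625 ≡ 193 (mod 449)
3^32 ≡ 193^2 = 37249 ≡ 431 (mod 449)
3^64 ≡ 431^2 = 185761 ≡ 324 (mod 449)
3^128 ≡ 324^2 = 104976 ≡ 359 (mod 449)
3^256 ≡ 359^2 = 128881 ≡ 18 (mod 449)
448 = 256 + 128 + 64 in binary powers of 2.
So 3^448 ≡ 18 · 359 · 324 ≡ 1 (mod 449).
Since the result is 1, base 3 gives no evidence that 449 is composite.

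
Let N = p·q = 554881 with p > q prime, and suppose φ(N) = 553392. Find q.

φ(n) = (p−1)(q−1) = n − (p+q) + 1, so p + q = 554881 − 553392 + 1 = 1490.
p and q are the roots of t² − 1490t + 554881 = 0.
Discriminant: 1490² − 4·554881 = 2220100 − 2219524 = 576; √576 = 24.
q = (1490 − 24)/2 = 733, p = (1490 + 24)/2 = 757.
Check: 733 · 757 = 554881.

733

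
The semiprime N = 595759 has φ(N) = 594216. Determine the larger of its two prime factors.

787

φ(n) = (p−1)(q−1) = n − (p+q) + 1, so p + q = 595759 − 594216 + 1 = 1544.
p and q are the roots of t² − 1544t + 595759 = 0.
Discriminant: 1544² − 4·595759 = 2383936 − 2383036 = 900; √900 = 30.
q = (1544 − 30)/2 = 757, p = (1544 + 30)/2 = 787.
Check: 757 · 787 = 595759.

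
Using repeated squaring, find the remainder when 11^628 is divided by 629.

174

11^1 ≡ 11 (mod 629)
11^2 ≡ 11^2 = 121 ≡ 121 (mod 629)
11^4 ≡ 121^2 = 14641 ≡ 174 (mod 629)
11^8 ≡ 174^2 = 30276 ≡ 84 (mod 629)
11^16 ≡ 84^2 = 7056 ≡ 137 (mod 629)
11^32 ≡ 137^2 = 18769 ≡ 528 (mod 629)
11^64 ≡ 528^2 = 278784 ≡ 137 (mod 629)
11^128 ≡ 137^2 = 18769 ≡ 528 (mod 629)
11^256 ≡ 528^2 = 278784 ≡ 137 (mod 629)
11^512 ≡ 137^2 = 18769 ≡ 528 (mod 629)
628 = 512 + 64 + 32 + 16 + 4 in binary powers of 2.
So 11^628 ≡ 528 · 137 · 528 · 137 · 174 ≡ 174 (mod 629).
Since 174 ≠ 1, base 11 is a Fermat witness: 629 is composite.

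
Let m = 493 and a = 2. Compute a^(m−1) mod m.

2^1 ≡ 2 (mod 493)
2^2 ≡ 2^2 = 4 ≡ 4 (mod 493)
2^4 ≡ 4^2 = 16 ≡ 16 (mod 493)
2^8 ≡ 16^2 = 256 ≡ 256 (mod 493)
2^16 ≡ 256^2 = 65536 ≡ 460 (mod 493)
2^32 ≡ 460^2 = 211600 ≡ 103 (mod 493)
2^64 ≡ 103^2 = 10609 ≡ 256 (mod 493)
2^128 ≡ 256^2 = 65536 ≡ 460 (mod 493)
2^256 ≡ 460^2 = 211600 ≡ 103 (mod 493)
492 = 256 + 128 + 64 + 32 + 8 + 4 in binary powers of 2.
So 2^492 ≡ 103 · 460 · 256 · 103 · 256 · 16 ≡ 373 (mod 493).
Since 373 ≠ 1, base 2 is a Fermat witness: 493 is composite.

373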